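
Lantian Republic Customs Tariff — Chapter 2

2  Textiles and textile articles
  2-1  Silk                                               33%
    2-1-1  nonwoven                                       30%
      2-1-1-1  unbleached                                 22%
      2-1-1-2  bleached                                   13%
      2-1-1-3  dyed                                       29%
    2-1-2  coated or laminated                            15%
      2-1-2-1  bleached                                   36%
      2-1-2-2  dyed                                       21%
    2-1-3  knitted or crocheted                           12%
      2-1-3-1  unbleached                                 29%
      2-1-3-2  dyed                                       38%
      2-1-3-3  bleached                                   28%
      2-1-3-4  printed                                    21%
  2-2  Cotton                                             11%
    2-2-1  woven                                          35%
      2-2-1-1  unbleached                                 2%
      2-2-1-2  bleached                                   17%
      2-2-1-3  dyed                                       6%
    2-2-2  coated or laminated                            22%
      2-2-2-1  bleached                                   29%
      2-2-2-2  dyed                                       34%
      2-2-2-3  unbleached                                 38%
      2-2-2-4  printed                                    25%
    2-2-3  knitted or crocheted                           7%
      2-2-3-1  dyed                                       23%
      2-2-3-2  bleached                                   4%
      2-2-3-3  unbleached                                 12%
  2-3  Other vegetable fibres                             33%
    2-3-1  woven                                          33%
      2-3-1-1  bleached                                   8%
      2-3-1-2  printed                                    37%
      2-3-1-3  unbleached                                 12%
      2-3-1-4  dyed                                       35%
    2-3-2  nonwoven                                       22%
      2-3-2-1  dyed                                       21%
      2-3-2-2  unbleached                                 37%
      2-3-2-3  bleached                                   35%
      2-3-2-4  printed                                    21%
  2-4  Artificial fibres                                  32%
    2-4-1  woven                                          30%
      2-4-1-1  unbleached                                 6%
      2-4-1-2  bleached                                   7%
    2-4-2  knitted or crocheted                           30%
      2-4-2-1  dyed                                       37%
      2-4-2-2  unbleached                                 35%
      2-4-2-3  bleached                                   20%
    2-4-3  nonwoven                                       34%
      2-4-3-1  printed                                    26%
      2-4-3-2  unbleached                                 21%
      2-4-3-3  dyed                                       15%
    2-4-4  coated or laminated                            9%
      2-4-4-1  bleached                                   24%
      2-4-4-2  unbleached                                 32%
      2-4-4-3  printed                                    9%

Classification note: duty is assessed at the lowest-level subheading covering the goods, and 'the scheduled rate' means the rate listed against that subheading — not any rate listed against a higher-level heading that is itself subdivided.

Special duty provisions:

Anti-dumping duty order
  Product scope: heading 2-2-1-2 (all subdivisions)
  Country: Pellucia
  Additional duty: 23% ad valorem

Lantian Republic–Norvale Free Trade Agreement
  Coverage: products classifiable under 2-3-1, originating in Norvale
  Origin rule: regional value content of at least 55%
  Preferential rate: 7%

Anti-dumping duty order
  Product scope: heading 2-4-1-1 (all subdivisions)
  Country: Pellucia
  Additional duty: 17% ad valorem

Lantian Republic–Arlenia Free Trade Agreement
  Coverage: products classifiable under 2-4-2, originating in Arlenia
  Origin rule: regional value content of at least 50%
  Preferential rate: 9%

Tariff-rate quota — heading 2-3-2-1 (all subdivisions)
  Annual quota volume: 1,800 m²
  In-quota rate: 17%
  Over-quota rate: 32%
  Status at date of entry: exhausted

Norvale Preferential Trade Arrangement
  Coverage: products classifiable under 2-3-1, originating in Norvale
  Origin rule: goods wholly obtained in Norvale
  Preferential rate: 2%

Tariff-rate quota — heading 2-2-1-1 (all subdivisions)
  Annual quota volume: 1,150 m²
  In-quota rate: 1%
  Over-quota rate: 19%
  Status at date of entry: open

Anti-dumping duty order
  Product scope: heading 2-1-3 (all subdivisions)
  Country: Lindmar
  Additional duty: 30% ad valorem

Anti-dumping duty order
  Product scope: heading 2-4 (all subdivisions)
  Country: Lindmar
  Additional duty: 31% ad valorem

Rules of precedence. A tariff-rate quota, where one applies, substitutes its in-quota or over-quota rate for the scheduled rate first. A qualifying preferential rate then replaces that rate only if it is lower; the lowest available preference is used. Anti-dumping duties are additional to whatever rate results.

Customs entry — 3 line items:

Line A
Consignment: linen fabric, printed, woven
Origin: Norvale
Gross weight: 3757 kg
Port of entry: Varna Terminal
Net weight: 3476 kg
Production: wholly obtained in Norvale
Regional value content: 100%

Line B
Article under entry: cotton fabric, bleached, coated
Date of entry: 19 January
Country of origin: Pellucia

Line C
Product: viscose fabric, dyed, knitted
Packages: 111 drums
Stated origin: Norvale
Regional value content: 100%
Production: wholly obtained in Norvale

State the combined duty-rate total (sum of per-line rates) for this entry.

68%

Line A: linen → 2-3; woven → 2-3-1; printed → 2-3-1-2. Scheduled 37%. Norvale agreement on 2-3-1: RVC ≥ 55% → 7% available; Norvale agreement on 2-3-1: wholly obtained → 2% available; preferential 2%. → 2%.
Line B: cotton → 2-2; coated → 2-2-2; bleached → 2-2-2-1. Scheduled 29%. No special measure applies. → 29%.
Line C: viscose → 2-4; knitted → 2-4-2; dyed → 2-4-2-1. Scheduled 37%. Norvale agreement on 2-3-1: 2-4-2-1 not covered; Norvale agreement on 2-3-1: 2-4-2-1 not covered. → 37%.
Sum: 2% + 29% + 37% = 68%.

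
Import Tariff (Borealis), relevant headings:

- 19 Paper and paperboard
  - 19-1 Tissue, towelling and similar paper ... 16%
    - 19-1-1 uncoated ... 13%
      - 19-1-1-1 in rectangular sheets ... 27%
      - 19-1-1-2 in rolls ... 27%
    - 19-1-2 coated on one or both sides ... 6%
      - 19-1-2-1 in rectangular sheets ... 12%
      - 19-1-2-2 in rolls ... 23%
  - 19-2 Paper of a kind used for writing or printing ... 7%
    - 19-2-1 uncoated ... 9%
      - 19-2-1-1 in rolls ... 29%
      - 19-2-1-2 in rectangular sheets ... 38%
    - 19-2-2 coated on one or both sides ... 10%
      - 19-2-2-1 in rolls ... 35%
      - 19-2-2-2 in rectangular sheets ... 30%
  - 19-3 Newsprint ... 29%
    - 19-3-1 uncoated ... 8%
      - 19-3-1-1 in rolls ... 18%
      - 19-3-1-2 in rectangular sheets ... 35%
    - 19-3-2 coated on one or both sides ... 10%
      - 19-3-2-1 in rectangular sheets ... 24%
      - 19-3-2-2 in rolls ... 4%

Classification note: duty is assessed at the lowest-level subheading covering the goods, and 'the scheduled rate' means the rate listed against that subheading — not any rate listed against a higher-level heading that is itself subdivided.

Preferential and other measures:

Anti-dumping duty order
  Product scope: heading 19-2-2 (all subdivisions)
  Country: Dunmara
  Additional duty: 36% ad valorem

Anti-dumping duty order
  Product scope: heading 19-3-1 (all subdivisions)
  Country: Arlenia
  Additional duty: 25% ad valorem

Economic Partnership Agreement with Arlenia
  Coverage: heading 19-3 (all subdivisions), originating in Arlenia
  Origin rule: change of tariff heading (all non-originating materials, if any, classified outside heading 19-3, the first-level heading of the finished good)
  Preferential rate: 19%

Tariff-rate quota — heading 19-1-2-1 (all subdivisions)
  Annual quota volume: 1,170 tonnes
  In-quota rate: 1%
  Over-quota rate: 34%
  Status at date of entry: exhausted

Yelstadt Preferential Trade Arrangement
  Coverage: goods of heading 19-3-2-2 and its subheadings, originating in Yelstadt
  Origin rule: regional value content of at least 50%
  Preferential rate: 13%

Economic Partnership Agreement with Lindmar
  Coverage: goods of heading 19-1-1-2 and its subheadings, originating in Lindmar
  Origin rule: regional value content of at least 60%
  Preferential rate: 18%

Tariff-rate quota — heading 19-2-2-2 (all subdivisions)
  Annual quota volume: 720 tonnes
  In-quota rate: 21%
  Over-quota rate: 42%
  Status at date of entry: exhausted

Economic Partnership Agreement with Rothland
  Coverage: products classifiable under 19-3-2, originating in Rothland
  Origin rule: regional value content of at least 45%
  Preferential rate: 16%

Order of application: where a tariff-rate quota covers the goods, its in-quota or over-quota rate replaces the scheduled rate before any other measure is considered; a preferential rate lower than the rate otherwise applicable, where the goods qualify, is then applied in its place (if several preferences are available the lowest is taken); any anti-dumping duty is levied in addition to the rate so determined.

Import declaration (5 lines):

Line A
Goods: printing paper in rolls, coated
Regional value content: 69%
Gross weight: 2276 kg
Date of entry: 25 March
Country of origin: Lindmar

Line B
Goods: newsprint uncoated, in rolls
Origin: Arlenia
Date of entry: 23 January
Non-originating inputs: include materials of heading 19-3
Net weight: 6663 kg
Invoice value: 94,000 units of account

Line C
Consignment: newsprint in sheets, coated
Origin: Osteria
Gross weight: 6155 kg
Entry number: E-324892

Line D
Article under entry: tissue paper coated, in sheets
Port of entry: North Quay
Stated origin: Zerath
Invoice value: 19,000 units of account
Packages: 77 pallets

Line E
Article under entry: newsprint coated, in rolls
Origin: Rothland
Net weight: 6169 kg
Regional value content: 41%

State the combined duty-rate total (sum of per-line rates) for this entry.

Line A: printing paper → 19-2; coated → 19-2-2; in rolls → 19-2-2-1. Scheduled 35%. Lindmar agreement on 19-1-1-2: 19-2-2-1 not covered. → 35%.
Line B: newsprint → 19-3; uncoated → 19-3-1; in rolls → 19-3-1-1. Scheduled 18%. Arlenia agreement on 19-3: CTH not met; anti-dumping (Arlenia, 19-3-1): +25%; total 18% + 25% = 43%. → 43%.
Line C: newsprint → 19-3; coated → 19-3-2; in sheets → 19-3-2-1. Scheduled 24%. No special measure applies. → 24%.
Line D: tissue paper → 19-1; coated → 19-1-2; in sheets → 19-1-2-1. Scheduled 12%. quota on 19-1-2-1 exhausted → over-quota 34%. → 34%.
Line E: newsprint → 19-3; coated → 19-3-2; in rolls → 19-3-2-2. Scheduled 4%. Rothland agreement on 19-3-2: RVC < 45%. → 4%.
Sum: 35% + 43% + 24% + 34% + 4% = 140%.

140%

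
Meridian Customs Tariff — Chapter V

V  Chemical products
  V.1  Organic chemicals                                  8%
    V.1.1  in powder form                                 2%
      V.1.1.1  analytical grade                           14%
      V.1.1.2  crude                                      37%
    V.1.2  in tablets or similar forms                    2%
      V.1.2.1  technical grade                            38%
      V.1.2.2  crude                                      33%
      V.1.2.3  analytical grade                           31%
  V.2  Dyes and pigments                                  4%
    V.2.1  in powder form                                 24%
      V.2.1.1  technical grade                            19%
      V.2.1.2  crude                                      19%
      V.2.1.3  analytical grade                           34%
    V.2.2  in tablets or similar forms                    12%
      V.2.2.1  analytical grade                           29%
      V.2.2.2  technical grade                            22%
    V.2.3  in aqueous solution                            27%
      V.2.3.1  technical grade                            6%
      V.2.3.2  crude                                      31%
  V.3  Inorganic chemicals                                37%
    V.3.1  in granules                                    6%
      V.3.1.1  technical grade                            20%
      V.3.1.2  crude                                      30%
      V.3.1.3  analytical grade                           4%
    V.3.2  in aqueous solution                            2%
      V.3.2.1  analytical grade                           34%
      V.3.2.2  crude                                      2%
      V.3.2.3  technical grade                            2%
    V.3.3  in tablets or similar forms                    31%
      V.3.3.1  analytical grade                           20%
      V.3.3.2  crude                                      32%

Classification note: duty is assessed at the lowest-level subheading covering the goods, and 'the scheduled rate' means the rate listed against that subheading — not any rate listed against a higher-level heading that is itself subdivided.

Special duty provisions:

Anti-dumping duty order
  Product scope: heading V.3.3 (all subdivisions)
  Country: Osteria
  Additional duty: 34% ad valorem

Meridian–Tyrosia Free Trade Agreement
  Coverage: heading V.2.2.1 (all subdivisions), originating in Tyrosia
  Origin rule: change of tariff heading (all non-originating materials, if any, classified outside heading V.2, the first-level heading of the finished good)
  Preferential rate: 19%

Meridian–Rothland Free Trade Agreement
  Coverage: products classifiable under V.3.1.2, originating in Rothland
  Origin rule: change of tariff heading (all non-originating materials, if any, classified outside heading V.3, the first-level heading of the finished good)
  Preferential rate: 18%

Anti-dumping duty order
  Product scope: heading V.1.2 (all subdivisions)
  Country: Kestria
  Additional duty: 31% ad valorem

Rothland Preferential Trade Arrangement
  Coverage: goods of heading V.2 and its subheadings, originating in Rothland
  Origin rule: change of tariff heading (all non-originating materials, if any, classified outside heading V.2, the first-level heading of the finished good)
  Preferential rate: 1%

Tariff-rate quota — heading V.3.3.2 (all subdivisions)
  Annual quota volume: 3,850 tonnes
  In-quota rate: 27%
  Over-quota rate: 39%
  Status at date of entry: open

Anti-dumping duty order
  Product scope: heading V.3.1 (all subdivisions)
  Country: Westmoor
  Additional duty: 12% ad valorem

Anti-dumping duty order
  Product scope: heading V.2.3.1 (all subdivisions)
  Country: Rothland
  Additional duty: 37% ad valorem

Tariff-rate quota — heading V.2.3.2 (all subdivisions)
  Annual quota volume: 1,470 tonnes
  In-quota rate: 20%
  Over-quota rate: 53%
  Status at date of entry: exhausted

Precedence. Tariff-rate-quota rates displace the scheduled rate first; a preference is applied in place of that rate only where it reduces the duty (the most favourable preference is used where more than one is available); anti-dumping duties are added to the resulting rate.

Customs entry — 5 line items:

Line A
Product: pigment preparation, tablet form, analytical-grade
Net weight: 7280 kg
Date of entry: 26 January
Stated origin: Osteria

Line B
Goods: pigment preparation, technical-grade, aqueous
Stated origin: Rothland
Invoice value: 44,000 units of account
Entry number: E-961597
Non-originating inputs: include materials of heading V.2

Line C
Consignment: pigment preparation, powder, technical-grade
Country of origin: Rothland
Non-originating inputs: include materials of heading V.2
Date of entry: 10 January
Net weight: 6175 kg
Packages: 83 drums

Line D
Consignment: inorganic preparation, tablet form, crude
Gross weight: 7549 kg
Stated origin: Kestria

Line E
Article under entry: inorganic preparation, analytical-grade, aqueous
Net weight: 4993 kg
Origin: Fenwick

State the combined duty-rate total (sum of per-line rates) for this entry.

Line A: pigment → V.2; tablet form → V.2.2; analytical-grade → V.2.2.1. Scheduled 29%. No special measure applies. → 29%.
Line B: pigment → V.2; aqueous → V.2.3; technical-grade → V.2.3.1. Scheduled 6%. Rothland agreement on V.3.1.2: V.2.3.1 not covered; Rothland agreement on V.2: CTH not met; anti-dumping (Rothland, V.2.3.1): +37%; total 6% + 37% = 43%. → 43%.
Line C: pigment → V.2; powder → V.2.1; technical-grade → V.2.1.1. Scheduled 19%. Rothland agreement on V.3.1.2: V.2.1.1 not covered; Rothland agreement on V.2: CTH not met. → 19%.
Line D: inorganic → V.3; tablet form → V.3.3; crude → V.3.3.2. Scheduled 32%. quota on V.3.3.2 open → in-quota 27%. → 27%.
Line E: inorganic → V.3; aqueous → V.3.2; analytical-grade → V.3.2.1. Scheduled 34%. No special measure applies. → 34%.
Sum: 29% + 43% + 19% + 27% + 34% = 152%.

152%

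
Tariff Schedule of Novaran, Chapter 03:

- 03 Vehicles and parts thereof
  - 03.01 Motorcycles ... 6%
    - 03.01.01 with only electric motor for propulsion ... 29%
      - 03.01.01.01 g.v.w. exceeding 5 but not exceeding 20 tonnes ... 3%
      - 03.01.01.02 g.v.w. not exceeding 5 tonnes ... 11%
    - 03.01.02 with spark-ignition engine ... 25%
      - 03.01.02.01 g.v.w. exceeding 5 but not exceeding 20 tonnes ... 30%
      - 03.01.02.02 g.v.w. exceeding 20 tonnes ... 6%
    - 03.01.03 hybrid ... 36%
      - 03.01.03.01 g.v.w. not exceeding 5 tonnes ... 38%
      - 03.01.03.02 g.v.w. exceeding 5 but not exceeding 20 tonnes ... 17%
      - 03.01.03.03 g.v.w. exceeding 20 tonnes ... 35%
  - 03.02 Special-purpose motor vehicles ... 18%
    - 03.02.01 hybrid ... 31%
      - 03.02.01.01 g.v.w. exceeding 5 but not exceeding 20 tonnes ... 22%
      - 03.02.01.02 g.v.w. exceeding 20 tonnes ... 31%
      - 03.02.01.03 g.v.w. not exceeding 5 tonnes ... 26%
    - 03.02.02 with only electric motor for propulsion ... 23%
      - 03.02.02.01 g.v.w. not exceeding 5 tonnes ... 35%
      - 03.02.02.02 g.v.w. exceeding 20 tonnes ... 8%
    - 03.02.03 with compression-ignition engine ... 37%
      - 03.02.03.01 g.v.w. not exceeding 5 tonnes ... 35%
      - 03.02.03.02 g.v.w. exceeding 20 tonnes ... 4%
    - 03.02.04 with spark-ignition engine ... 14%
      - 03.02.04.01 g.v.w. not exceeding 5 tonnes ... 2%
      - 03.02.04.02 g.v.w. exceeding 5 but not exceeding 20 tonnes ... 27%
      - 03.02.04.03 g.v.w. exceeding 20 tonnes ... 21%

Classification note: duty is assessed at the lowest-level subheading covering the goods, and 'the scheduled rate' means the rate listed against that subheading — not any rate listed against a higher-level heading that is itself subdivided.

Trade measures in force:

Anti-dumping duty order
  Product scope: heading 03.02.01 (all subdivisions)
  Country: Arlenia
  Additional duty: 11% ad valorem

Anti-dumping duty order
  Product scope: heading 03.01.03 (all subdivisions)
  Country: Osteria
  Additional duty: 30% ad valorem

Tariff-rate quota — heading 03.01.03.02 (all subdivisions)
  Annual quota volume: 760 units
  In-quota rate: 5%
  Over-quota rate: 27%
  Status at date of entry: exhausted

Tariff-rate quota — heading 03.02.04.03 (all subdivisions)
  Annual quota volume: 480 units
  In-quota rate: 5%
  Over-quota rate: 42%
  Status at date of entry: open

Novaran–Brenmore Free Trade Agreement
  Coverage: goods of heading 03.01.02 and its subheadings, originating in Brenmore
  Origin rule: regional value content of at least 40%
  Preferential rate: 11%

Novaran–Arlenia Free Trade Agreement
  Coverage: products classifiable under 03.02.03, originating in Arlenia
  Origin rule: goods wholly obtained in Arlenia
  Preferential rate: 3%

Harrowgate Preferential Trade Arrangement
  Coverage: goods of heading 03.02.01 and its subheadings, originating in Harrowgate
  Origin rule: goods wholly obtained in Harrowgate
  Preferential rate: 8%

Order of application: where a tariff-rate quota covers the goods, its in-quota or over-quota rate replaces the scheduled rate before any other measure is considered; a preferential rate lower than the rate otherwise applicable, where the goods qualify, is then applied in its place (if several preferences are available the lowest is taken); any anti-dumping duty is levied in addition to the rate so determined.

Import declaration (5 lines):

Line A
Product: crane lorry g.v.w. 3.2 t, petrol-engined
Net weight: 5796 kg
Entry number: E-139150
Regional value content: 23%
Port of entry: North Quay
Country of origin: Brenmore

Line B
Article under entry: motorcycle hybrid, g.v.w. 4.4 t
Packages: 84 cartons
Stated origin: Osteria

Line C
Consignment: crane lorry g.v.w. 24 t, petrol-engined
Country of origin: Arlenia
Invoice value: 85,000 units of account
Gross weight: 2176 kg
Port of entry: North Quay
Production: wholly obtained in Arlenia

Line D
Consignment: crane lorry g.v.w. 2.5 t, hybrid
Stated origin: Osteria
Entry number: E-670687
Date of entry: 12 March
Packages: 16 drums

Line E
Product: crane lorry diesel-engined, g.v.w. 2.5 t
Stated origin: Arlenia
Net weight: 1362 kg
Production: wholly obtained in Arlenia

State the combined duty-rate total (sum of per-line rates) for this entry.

Line A: crane lorry → 03.02; petrol-engined → 03.02.04; g.v.w. 3.2 t → 03.02.04.01. Scheduled 2%. Brenmore agreement on 03.01.02: 03.02.04.01 not covered. → 2%.
Line B: motorcycle → 03.01; hybrid → 03.01.03; g.v.w. 4.4 t → 03.01.03.01. Scheduled 38%. anti-dumping (Osteria, 03.01.03): +30%; total 38% + 30% = 68%. → 68%.
Line C: crane lorry → 03.02; petrol-engined → 03.02.04; g.v.w. 24 t → 03.02.04.03. Scheduled 21%. quota on 03.02.04.03 open → in-quota 5%; Arlenia agreement on 03.02.03: 03.02.04.03 not covered. → 5%.
Line D: crane lorry → 03.02; hybrid → 03.02.01; g.v.w. 2.5 t → 03.02.01.03. Scheduled 26%. No special measure applies. → 26%.
Line E: crane lorry → 03.02; diesel-engined → 03.02.03; g.v.w. 2.5 t → 03.02.03.01. Scheduled 35%. Arlenia agreement on 03.02.03: wholly obtained → 3% available; preferential 3%. → 3%.
Sum: 2% + 68% + 5% + 26% + 3% = 104%.

104%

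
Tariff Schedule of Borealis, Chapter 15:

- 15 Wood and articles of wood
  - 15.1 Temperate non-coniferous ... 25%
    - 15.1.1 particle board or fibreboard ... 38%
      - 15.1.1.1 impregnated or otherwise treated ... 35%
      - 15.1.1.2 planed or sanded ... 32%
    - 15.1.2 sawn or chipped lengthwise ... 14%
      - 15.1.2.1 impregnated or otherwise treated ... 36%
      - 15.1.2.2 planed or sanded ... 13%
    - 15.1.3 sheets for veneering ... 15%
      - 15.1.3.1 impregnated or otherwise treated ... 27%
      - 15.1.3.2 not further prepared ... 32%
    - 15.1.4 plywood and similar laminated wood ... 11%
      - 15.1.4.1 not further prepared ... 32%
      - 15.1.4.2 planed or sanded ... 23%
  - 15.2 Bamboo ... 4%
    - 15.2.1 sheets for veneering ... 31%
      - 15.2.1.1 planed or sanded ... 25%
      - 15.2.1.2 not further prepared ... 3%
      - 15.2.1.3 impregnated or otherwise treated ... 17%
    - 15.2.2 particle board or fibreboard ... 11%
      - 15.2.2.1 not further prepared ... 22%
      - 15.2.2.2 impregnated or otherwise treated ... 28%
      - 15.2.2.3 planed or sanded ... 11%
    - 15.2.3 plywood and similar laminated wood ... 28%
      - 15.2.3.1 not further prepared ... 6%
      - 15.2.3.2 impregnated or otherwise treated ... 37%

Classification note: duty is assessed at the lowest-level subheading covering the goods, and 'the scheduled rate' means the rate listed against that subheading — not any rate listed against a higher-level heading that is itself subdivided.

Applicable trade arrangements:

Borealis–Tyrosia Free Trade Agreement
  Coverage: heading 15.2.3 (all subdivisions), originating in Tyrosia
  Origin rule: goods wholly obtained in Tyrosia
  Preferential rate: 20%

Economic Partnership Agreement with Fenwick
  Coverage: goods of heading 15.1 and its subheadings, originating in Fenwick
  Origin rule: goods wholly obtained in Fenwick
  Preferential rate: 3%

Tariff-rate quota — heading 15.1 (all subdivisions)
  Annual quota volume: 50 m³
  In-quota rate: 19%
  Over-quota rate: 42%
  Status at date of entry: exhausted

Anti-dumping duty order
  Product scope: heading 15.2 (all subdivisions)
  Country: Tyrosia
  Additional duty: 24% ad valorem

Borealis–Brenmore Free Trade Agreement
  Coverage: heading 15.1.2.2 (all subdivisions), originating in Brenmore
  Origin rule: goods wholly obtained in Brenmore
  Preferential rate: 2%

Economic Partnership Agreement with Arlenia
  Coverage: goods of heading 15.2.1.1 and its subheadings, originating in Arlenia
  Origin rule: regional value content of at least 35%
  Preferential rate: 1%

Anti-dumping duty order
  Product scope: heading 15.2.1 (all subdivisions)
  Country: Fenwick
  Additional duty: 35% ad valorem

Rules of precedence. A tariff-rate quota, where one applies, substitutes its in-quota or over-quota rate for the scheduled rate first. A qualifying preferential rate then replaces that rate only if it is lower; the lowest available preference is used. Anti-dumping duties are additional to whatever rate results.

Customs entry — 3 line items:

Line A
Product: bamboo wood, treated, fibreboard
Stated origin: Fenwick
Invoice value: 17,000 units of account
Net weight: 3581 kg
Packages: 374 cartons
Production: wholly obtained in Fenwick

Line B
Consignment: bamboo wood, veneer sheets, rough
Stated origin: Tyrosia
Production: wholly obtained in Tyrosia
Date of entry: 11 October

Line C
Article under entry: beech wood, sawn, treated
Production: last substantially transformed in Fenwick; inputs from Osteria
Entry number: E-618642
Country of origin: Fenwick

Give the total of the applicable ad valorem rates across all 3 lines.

Line A: bamboo → 15.2; fibreboard → 15.2.2; treated → 15.2.2.2. Scheduled 28%. Fenwick agreement on 15.1: 15.2.2.2 not covered. → 28%.
Line B: bamboo → 15.2; veneer sheets → 15.2.1; rough → 15.2.1.2. Scheduled 3%. Tyrosia agreement on 15.2.3: 15.2.1.2 not covered; anti-dumping (Tyrosia, 15.2): +24%; total 3% + 24% = 27%. → 27%.
Line C: beech → 15.1; sawn → 15.1.2; treated → 15.1.2.1. Scheduled 36%. quota on 15.1 exhausted → over-quota 42%; Fenwick agreement on 15.1: not wholly obtained. → 42%.
Sum: 28% + 27% + 42% = 97%.

97%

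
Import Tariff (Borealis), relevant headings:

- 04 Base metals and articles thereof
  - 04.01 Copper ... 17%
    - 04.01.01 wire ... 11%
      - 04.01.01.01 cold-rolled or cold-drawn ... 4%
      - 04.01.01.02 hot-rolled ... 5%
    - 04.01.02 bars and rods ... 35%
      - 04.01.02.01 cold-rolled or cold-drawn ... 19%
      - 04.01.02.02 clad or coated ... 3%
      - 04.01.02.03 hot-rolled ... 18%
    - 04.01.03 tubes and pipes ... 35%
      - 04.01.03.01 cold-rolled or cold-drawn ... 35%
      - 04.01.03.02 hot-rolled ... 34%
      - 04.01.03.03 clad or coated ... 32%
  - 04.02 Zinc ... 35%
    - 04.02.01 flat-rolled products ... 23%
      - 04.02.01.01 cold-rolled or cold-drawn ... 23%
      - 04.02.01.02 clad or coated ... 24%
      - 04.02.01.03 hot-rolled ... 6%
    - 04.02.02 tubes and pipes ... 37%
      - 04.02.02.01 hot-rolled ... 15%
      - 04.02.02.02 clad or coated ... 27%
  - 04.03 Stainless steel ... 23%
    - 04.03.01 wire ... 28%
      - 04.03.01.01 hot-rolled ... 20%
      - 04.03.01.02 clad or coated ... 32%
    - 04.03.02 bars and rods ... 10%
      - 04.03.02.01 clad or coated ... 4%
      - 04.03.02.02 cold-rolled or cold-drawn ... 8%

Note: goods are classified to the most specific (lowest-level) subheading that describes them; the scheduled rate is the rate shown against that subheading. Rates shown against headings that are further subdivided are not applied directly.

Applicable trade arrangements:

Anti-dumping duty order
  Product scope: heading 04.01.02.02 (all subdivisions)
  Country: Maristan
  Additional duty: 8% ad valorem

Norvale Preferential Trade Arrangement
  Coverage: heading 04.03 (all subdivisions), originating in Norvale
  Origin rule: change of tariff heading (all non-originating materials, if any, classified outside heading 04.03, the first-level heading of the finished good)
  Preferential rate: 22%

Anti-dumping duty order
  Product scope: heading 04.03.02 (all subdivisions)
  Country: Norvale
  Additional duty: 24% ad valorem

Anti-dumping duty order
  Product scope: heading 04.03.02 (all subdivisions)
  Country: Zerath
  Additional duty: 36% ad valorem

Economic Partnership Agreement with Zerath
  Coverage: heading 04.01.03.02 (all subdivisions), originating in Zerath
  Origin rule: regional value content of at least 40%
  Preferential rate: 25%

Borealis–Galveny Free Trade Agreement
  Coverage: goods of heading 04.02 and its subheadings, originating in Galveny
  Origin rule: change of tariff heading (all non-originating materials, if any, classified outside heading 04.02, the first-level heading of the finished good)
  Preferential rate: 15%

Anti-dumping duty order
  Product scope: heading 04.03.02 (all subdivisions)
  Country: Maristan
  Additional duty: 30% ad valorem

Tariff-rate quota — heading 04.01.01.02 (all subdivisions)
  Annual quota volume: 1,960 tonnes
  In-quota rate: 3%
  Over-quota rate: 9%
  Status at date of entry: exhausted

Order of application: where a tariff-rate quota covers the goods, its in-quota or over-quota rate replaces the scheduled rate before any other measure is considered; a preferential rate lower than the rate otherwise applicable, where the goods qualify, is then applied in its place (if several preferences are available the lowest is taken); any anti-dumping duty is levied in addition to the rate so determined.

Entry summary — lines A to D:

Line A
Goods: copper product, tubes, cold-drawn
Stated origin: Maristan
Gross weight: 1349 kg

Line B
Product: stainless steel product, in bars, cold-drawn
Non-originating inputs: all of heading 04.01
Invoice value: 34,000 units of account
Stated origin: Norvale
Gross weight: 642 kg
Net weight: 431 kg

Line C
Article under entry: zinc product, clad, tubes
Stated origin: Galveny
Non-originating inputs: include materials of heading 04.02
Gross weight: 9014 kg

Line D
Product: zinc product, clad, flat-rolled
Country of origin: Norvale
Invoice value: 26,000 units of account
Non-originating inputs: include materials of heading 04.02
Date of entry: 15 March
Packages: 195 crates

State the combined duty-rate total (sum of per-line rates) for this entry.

118%

Line A: copper → 04.01; tubes → 04.01.03; cold-drawn → 04.01.03.01. Scheduled 35%. No special measure applies. → 35%.
Line B: stainless steel → 04.03; in bars → 04.03.02; cold-drawn → 04.03.02.02. Scheduled 8%. Norvale agreement on 04.03: CTH met → 22% available; preference 22% not lower than 8% → no reduction; anti-dumping (Norvale, 04.03.02): +24%; total 8% + 24% = 32%. → 32%.
Line C: zinc → 04.02; tubes → 04.02.02; clad → 04.02.02.02. Scheduled 27%. Galveny agreement on 04.02: CTH not met. → 27%.
Line D: zinc → 04.02; flat-rolled → 04.02.01; clad → 04.02.01.02. Scheduled 24%. Norvale agreement on 04.03: 04.02.01.02 not covered. → 24%.
Sum: 35% + 32% + 27% + 24% = 118%.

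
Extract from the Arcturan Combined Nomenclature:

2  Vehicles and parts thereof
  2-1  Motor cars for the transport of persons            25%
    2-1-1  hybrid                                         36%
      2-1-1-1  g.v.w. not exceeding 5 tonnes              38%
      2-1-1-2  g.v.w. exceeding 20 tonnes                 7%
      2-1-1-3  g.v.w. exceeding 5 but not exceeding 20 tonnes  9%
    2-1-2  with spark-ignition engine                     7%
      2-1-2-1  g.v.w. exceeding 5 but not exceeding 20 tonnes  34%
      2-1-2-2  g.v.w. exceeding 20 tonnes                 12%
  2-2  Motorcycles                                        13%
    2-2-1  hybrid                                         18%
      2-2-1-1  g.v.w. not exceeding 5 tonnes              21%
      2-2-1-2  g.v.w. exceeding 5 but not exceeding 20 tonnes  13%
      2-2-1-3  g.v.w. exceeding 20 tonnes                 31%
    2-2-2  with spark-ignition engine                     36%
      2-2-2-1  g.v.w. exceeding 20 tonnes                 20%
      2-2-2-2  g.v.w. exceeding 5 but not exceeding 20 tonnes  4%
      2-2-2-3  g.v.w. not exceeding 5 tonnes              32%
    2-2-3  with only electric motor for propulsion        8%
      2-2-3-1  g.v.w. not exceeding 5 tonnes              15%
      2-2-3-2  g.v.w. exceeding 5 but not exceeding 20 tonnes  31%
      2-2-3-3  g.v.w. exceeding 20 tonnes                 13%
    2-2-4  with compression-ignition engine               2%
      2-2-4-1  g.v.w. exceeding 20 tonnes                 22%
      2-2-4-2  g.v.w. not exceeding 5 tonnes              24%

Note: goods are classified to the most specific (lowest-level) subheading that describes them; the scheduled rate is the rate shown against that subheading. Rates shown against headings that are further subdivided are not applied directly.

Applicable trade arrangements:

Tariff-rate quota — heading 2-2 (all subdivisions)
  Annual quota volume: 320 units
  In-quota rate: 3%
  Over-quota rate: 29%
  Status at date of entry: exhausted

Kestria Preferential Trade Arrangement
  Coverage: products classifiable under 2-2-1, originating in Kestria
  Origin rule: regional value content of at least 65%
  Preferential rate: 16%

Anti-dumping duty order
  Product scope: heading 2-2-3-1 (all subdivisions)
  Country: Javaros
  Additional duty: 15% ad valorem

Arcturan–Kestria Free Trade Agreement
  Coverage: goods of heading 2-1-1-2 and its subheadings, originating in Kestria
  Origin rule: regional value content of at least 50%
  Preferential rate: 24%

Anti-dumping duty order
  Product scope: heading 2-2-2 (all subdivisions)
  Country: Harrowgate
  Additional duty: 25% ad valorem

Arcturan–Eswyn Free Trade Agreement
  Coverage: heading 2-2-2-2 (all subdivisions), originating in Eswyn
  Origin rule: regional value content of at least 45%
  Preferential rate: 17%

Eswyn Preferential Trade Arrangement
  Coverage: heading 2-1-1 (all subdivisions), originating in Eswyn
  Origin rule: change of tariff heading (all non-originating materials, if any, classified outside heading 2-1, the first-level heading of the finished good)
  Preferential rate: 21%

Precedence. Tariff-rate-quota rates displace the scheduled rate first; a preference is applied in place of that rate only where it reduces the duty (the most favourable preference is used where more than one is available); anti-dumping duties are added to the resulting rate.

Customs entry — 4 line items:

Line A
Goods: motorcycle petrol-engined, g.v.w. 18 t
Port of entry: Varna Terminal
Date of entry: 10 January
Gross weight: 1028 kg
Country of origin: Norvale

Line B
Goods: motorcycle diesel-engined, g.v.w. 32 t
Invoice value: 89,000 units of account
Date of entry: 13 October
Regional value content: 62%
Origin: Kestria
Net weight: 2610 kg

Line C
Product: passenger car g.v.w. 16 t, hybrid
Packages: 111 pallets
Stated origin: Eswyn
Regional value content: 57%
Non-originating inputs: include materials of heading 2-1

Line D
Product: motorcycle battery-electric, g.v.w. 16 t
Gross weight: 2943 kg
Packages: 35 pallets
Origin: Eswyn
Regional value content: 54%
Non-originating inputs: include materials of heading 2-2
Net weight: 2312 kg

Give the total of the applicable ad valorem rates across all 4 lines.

96%

Line A: motorcycle → 2-2; petrol-engined → 2-2-2; g.v.w. 18 t → 2-2-2-2. Scheduled 4%. quota on 2-2 exhausted → over-quota 29%. → 29%.
Line B: motorcycle → 2-2; diesel-engined → 2-2-4; g.v.w. 32 t → 2-2-4-1. Scheduled 22%. quota on 2-2 exhausted → over-quota 29%; Kestria agreement on 2-2-1: 2-2-4-1 not covered; Kestria agreement on 2-1-1-2: 2-2-4-1 not covered. → 29%.
Line C: passenger car → 2-1; hybrid → 2-1-1; g.v.w. 16 t → 2-1-1-3. Scheduled 9%. Eswyn agreement on 2-2-2-2: 2-1-1-3 not covered; Eswyn agreement on 2-1-1: CTH not met. → 9%.
Line D: motorcycle → 2-2; battery-electric → 2-2-3; g.v.w. 16 t → 2-2-3-2. Scheduled 31%. quota on 2-2 exhausted → over-quota 29%; Eswyn agreement on 2-2-2-2: 2-2-3-2 not covered; Eswyn agreement on 2-1-1: 2-2-3-2 not covered. → 29%.
Sum: 29% + 29% + 9% + 29% = 96%.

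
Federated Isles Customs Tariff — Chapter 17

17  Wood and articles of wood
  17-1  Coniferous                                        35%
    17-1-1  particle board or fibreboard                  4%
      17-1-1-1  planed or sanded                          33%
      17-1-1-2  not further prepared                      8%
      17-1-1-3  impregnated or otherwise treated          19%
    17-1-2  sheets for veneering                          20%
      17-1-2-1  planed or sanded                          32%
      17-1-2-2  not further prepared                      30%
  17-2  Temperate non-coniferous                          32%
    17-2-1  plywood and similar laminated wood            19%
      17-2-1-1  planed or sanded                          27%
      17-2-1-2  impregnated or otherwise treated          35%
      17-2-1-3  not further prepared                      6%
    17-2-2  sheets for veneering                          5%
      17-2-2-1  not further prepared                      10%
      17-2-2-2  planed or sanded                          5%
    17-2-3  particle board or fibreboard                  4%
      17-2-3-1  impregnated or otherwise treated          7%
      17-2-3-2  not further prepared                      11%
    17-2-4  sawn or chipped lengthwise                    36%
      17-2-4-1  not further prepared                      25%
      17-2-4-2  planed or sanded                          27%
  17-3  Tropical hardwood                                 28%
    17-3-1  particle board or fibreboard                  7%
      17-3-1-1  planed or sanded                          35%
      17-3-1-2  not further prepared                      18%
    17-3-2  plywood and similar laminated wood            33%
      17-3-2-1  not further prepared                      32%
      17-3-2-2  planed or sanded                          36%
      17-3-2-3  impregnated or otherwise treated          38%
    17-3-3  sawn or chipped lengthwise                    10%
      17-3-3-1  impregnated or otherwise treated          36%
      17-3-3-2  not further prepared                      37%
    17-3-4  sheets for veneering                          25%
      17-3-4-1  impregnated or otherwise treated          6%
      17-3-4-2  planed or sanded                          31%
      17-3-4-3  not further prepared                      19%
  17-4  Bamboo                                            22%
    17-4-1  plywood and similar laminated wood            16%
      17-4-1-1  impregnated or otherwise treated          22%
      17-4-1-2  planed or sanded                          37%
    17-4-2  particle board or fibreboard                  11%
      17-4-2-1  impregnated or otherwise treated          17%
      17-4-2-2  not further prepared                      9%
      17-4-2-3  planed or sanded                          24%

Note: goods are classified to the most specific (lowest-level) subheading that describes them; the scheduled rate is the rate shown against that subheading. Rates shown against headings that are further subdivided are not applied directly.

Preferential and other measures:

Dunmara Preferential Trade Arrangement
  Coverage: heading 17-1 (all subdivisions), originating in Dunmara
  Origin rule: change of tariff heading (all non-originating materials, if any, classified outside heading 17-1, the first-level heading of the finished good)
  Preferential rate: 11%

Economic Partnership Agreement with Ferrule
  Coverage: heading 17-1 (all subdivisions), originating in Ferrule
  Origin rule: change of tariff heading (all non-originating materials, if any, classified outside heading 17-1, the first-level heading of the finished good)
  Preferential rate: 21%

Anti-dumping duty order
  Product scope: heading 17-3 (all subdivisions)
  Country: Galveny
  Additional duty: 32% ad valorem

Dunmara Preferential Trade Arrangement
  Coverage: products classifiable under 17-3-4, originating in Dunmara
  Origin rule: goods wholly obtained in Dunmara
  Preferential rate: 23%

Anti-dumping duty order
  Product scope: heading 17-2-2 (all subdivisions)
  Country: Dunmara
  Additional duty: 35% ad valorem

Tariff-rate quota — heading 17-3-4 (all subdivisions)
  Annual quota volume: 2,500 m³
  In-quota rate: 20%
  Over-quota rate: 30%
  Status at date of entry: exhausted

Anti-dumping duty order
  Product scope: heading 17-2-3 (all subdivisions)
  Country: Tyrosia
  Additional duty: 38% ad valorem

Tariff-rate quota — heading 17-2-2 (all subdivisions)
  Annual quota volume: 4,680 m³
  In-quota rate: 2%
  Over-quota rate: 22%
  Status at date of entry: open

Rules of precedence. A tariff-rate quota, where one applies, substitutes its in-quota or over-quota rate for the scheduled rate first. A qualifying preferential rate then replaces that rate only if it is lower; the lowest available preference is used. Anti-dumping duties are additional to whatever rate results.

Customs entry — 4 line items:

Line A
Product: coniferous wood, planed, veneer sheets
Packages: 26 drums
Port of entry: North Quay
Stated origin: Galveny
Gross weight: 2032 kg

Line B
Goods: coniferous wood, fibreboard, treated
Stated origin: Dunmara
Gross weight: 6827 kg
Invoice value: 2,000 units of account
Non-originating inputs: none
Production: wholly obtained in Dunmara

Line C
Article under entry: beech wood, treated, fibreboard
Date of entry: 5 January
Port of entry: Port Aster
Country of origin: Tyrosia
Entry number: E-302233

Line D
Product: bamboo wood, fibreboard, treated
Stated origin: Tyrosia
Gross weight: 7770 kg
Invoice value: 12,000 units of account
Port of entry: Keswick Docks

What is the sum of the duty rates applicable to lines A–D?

105%

Line A: coniferous → 17-1; veneer sheets → 17-1-2; planed → 17-1-2-1. Scheduled 32%. No special measure applies. → 32%.
Line B: coniferous → 17-1; fibreboard → 17-1-1; treated → 17-1-1-3. Scheduled 19%. Dunmara agreement on 17-1: CTH met → 11% available; Dunmara agreement on 17-3-4: 17-1-1-3 not covered; preferential 11%. → 11%.
Line C: beech → 17-2; fibreboard → 17-2-3; treated → 17-2-3-1. Scheduled 7%. anti-dumping (Tyrosia, 17-2-3): +38%; total 7% + 38% = 45%. → 45%.
Line D: bamboo → 17-4; fibreboard → 17-4-2; treated → 17-4-2-1. Scheduled 17%. No special measure applies. → 17%.
Sum: 32% + 11% + 45% + 17% = 105%.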